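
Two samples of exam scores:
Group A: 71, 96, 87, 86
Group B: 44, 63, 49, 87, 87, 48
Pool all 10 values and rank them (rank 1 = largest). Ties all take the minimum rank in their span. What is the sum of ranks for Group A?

Sorted (descending): 96, 87, 87, 87, 86, 71, 63, 49, 48, 44
The 3 values of 87 occupy positions 2–4 → each gets rank 2.
Group A values → pooled ranks: 71→6, 96→1, 87→2, 86→5
Rank sum = 6 + 1 + 2 + 5 = 14

14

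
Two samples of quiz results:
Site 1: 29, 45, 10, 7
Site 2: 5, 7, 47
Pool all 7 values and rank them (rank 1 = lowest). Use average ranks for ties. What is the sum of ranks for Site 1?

17.5

Sorted (ascending): 5, 7, 7, 10, 29, 45, 47
The 2 values of 7 occupy positions 2–3 → average rank (2+3)/2 = 2.5.
Site 1 values → pooled ranks: 29→5, 45→6, 10→4, 7→2.5
Rank sum = 5 + 6 + 4 + 2.5 = 17.5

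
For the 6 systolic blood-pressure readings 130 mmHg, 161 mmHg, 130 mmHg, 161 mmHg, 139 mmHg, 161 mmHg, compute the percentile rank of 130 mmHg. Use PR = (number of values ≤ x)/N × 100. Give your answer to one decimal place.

33.3

N = 6.
Strictly below 130: 0. Equal to 130: 2.
PR = 2/6 × 100 = 33.3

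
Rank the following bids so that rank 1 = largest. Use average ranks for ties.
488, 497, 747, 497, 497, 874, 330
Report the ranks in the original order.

Sorted (descending): 874, 747, 497, 497, 497, 488, 330
The 3 values of 497 occupy positions 3–5 → average rank 4.

6, 4, 2, 4, 4, 1, 7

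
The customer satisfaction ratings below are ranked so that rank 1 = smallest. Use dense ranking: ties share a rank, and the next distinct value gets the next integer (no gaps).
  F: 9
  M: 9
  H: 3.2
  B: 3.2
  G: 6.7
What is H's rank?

1

Sorted (ascending): 3.2, 3.2, 6.7, 9, 9
The 2 values of 3.2 share dense rank 1.
The 2 values of 9 share dense rank 3.
Remaining distinct values take the next consecutive integers.
H has value 3.2 → rank 1.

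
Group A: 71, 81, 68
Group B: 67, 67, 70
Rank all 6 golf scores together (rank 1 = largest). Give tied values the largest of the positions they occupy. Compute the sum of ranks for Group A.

7

Sorted (descending): 81, 71, 70, 68, 67, 67
The 2 values of 67 occupy positions 5–6 → each gets rank 6.
Group A values → pooled ranks: 71→2, 81→1, 68→4
Rank sum = 2 + 1 + 4 = 7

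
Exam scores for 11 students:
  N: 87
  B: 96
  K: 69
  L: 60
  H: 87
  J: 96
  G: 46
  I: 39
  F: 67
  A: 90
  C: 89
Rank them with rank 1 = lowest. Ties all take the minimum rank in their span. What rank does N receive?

Sorted (ascending): 39, 46, 60, 67, 69, 87, 87, 89, 90, 96, 96
The 2 values of 87 occupy positions 6–7 → each gets rank 6.
The 2 values of 96 occupy positions 10–11 → each gets rank 10.
N has value 87 → rank 6.

6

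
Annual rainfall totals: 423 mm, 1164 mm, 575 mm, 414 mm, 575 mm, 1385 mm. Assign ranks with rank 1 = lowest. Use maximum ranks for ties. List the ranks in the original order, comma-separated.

2, 5, 4, 1, 4, 6

Sorted (ascending): 414, 423, 575, 575, 1164, 1385
The 2 values of 575 occupy positions 3–4 → each gets rank 4.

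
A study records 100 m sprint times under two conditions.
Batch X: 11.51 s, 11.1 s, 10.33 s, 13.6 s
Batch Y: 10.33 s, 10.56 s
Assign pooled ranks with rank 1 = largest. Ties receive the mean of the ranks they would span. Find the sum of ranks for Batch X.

11.5

Sorted (descending): 13.6, 11.51, 11.1, 10.56, 10.33, 10.33
The 2 values of 10.33 occupy positions 5–6 → average rank (5+6)/2 = 5.5.
Batch X values → pooled ranks: 11.51→2, 11.1→3, 10.33→5.5, 13.6→1
Rank sum = 2 + 3 + 5.5 + 1 = 11.5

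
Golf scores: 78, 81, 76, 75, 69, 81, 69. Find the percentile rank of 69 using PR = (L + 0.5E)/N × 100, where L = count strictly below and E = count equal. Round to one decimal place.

14.3

N = 7.
Strictly below 69: 0. Equal to 69: 2.
PR = (0 + 0.5·2)/7 × 100 = 14.3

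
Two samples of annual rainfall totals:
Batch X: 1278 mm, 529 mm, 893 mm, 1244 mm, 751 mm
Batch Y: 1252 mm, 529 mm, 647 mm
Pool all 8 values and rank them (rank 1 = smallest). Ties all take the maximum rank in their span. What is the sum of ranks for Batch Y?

12

Sorted (ascending): 529, 529, 647, 751, 893, 1244, 1252, 1278
The 2 values of 529 occupy positions 1–2 → each gets rank 2.
Batch Y values → pooled ranks: 1252→7, 529→2, 647→3
Rank sum = 7 + 2 + 3 = 12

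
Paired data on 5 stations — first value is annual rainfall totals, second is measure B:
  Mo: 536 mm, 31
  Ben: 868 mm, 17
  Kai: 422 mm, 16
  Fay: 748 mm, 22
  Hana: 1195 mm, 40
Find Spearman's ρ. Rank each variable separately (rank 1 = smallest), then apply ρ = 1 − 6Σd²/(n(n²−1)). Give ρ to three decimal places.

Ranks of variable 1: 2, 4, 1, 3, 5
Ranks of variable 2: 4, 2, 1, 3, 5
d = r₁ − r₂: -2, 2, 0, 0, 0
d²: 4, 4, 0, 0, 0; Σd² = 8
ρ = 1 − 6·8/(5·24) = 1 − 48/120 = 0.600

0.600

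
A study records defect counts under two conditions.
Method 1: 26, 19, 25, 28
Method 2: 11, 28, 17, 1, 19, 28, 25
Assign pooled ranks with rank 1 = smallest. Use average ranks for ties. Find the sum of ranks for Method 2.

37

Sorted (ascending): 1, 11, 17, 19, 19, 25, 25, 26, 28, 28, 28
The 2 values of 19 occupy positions 4–5 → average rank (4+5)/2 = 4.5.
The 2 values of 25 occupy positions 6–7 → average rank (6+7)/2 = 6.5.
The 3 values of 28 occupy positions 9–11 → average rank 10.
Method 2 values → pooled ranks: 11→2, 28→10, 17→3, 1→1, 19→4.5, 28→10, 25→6.5
Rank sum = 2 + 10 + 3 + 1 + 4.5 + 10 + 6.5 = 37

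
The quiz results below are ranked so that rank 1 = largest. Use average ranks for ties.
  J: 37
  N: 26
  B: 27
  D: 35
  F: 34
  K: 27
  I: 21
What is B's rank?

Sorted (descending): 37, 35, 34, 27, 27, 26, 21
The 2 values of 27 occupy positions 4–5 → average rank (4+5)/2 = 4.5.
B has value 27 → rank 4.5.

4.5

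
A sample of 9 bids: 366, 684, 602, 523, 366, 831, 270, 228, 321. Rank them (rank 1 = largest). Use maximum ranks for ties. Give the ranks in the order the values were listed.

Sorted (descending): 831, 684, 602, 523, 366, 366, 321, 270, 228
The 2 values of 366 occupy positions 5–6 → each gets rank 6.

6, 2, 3, 4, 6, 1, 8, 9, 7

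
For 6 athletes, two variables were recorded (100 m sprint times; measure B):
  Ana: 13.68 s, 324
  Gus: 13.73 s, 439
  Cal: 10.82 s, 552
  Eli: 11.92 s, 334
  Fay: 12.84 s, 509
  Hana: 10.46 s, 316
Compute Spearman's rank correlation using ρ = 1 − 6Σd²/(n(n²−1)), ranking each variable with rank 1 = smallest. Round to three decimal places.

Ranks of variable 1: 5, 6, 2, 3, 4, 1
Ranks of variable 2: 2, 4, 6, 3, 5, 1
d = r₁ − r₂: 3, 2, -4, 0, -1, 0
d²: 9, 4, 16, 0, 1, 0; Σd² = 30
ρ = 1 − 6·30/(6·35) = 1 − 180/210 = 0.143

0.143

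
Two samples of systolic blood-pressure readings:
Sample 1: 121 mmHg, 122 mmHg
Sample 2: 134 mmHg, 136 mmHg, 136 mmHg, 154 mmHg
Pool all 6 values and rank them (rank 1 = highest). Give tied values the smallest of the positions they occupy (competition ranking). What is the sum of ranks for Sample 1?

Sorted (descending): 154, 136, 136, 134, 122, 121
The 2 values of 136 occupy positions 2–3 → each gets rank 2.
Sample 1 values → pooled ranks: 121→6, 122→5
Rank sum = 6 + 5 = 11

11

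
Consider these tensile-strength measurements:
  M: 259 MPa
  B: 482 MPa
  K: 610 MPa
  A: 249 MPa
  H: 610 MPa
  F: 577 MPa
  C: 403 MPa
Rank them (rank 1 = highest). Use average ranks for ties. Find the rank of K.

Sorted (descending): 610, 610, 577, 482, 403, 259, 249
The 2 values of 610 occupy positions 1–2 → average rank (1+2)/2 = 1.5.
K has value 610 MPa → rank 1.5.

1.5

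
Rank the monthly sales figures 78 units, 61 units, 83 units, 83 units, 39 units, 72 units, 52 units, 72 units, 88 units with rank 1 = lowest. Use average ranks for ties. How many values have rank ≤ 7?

6

Sorted (ascending): 39, 52, 61, 72, 72, 78, 83, 83, 88
The 2 values of 72 occupy positions 4–5 → average rank (4+5)/2 = 4.5.
The 2 values of 83 occupy positions 7–8 → average rank (7+8)/2 = 7.5.
Ranks ≤ 7: {1, 2, 3, 4.5, 4.5, 6} → 6 values.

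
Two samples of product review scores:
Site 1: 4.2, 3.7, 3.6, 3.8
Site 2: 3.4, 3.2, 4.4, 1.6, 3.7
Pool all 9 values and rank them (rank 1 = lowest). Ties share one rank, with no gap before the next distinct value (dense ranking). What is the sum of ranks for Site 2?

Sorted (ascending): 1.6, 3.2, 3.4, 3.6, 3.7, 3.7, 3.8, 4.2, 4.4
The 2 values of 3.7 share dense rank 5.
Remaining distinct values take the next consecutive integers.
Site 2 values → pooled ranks: 3.4→3, 3.2→2, 4.4→8, 1.6→1, 3.7→5
Rank sum = 3 + 2 + 8 + 1 + 5 = 19

19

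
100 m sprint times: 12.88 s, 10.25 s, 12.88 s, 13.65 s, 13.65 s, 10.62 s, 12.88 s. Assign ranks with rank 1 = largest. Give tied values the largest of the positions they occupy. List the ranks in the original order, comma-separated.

Sorted (descending): 13.65, 13.65, 12.88, 12.88, 12.88, 10.62, 10.25
The 2 values of 13.65 occupy positions 1–2 → each gets rank 2.
The 3 values of 12.88 occupy positions 3–5 → each gets rank 5.

5, 7, 5, 2, 2, 6, 5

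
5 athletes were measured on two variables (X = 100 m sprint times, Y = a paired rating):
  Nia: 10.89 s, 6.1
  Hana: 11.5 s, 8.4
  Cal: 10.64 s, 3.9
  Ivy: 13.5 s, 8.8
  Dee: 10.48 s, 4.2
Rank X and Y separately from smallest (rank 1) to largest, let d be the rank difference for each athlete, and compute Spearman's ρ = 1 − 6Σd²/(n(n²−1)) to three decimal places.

0.900

Ranks of variable 1: 3, 4, 2, 5, 1
Ranks of variable 2: 3, 4, 1, 5, 2
d = r₁ − r₂: 0, 0, 1, 0, -1
d²: 0, 0, 1, 0, 1; Σd² = 2
ρ = 1 − 6·2/(5·24) = 1 − 12/120 = 0.900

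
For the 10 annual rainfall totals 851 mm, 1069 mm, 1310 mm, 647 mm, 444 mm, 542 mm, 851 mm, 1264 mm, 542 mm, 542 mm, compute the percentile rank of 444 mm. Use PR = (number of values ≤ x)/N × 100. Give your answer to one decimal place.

N = 10.
Strictly below 444: 0. Equal to 444: 1.
PR = 1/10 × 100 = 10.0

10.0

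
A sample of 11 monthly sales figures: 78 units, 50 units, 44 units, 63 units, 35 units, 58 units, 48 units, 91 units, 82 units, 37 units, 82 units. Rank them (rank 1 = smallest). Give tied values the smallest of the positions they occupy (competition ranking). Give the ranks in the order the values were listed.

8, 5, 3, 7, 1, 6, 4, 11, 9, 2, 9

Sorted (ascending): 35, 37, 44, 48, 50, 58, 63, 78, 82, 82, 91
The 2 values of 82 occupy positions 9–10 → each gets rank 9.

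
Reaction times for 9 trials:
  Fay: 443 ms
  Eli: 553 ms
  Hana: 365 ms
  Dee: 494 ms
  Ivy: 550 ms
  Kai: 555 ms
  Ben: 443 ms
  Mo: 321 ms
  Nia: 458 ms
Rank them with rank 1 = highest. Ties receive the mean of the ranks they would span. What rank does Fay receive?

Sorted (descending): 555, 553, 550, 494, 458, 443, 443, 365, 321
The 2 values of 443 occupy positions 6–7 → average rank (6+7)/2 = 6.5.
Fay has value 443 ms → rank 6.5.

6.5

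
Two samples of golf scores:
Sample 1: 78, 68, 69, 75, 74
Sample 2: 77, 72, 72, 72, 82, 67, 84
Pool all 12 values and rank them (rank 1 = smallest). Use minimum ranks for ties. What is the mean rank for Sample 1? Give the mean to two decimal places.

6.00

Sorted (ascending): 67, 68, 69, 72, 72, 72, 74, 75, 77, 78, 82, 84
The 3 values of 72 occupy positions 4–6 → each gets rank 4.
Sample 1 values → pooled ranks: 78→10, 68→2, 69→3, 75→8, 74→7
Mean rank = (10 + 2 + 3 + 8 + 7) / 5 = 6.00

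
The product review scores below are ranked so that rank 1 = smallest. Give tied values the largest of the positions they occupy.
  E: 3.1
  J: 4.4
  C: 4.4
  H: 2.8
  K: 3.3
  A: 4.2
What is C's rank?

Sorted (ascending): 2.8, 3.1, 3.3, 4.2, 4.4, 4.4
The 2 values of 4.4 occupy positions 5–6 → each gets rank 6.
C has value 4.4 → rank 6.

6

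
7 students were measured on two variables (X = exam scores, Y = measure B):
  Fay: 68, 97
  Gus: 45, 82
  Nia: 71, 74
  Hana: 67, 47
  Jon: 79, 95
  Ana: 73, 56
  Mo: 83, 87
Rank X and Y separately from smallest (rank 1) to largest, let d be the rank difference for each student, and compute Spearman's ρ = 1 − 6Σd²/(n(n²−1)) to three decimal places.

0.286

Ranks of variable 1: 3, 1, 4, 2, 6, 5, 7
Ranks of variable 2: 7, 4, 3, 1, 6, 2, 5
d = r₁ − r₂: -4, -3, 1, 1, 0, 3, 2
d²: 16, 9, 1, 1, 0, 9, 4; Σd² = 40
ρ = 1 − 6·40/(7·48) = 1 − 240/336 = 0.286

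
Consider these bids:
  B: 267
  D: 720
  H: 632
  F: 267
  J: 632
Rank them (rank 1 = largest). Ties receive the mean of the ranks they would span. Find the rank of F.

4.5

Sorted (descending): 720, 632, 632, 267, 267
The 2 values of 632 occupy positions 2–3 → average rank (2+3)/2 = 2.5.
The 2 values of 267 occupy positions 4–5 → average rank (4+5)/2 = 4.5.
F has value 267 → rank 4.5.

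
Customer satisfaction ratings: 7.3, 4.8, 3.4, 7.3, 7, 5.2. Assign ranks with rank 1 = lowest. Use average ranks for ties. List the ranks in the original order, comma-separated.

Sorted (ascending): 3.4, 4.8, 5.2, 7, 7.3, 7.3
The 2 values of 7.3 occupy positions 5–6 → average rank (5+6)/2 = 5.5.

5.5, 2, 1, 5.5, 4, 3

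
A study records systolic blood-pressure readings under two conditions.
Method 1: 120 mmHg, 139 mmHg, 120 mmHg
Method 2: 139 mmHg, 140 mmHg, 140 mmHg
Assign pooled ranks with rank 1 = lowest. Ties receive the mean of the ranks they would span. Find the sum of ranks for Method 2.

14.5

Sorted (ascending): 120, 120, 139, 139, 140, 140
The 2 values of 120 occupy positions 1–2 → average rank (1+2)/2 = 1.5.
The 2 values of 139 occupy positions 3–4 → average rank (3+4)/2 = 3.5.
The 2 values of 140 occupy positions 5–6 → average rank (5+6)/2 = 5.5.
Method 2 values → pooled ranks: 139→3.5, 140→5.5, 140→5.5
Rank sum = 3.5 + 5.5 + 5.5 = 14.5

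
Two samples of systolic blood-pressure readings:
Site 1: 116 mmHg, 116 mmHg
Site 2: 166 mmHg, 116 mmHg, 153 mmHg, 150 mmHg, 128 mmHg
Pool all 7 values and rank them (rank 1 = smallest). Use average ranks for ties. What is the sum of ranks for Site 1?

4

Sorted (ascending): 116, 116, 116, 128, 150, 153, 166
The 3 values of 116 occupy positions 1–3 → average rank 2.
Site 1 values → pooled ranks: 116→2, 116→2
Rank sum = 2 + 2 = 4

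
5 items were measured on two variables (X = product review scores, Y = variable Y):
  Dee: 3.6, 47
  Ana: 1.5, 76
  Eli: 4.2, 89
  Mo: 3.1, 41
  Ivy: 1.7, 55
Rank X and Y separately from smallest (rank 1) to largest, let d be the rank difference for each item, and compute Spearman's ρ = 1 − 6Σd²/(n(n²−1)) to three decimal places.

Ranks of variable 1: 4, 1, 5, 3, 2
Ranks of variable 2: 2, 4, 5, 1, 3
d = r₁ − r₂: 2, -3, 0, 2, -1
d²: 4, 9, 0, 4, 1; Σd² = 18
ρ = 1 − 6·18/(5·24) = 1 − 108/120 = 0.100

0.100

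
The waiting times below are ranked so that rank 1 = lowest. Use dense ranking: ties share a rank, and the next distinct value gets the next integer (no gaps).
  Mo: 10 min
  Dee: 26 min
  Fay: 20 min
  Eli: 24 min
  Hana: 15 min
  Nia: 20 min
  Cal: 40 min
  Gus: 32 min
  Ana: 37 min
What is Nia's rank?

3

Sorted (ascending): 10, 15, 20, 20, 24, 26, 32, 37, 40
The 2 values of 20 share dense rank 3.
Remaining distinct values take the next consecutive integers.
Nia has value 20 min → rank 3.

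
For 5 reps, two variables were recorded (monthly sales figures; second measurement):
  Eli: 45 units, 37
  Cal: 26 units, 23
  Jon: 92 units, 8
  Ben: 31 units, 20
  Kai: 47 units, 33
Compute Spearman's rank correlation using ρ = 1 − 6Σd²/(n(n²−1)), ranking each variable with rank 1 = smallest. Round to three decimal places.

Ranks of variable 1: 3, 1, 5, 2, 4
Ranks of variable 2: 5, 3, 1, 2, 4
d = r₁ − r₂: -2, -2, 4, 0, 0
d²: 4, 4, 16, 0, 0; Σd² = 24
ρ = 1 − 6·24/(5·24) = 1 − 144/120 = -0.200

-0.200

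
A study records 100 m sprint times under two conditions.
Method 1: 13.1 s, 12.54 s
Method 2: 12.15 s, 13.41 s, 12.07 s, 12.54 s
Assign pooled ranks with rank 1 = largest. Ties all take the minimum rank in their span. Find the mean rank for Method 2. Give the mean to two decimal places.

Sorted (descending): 13.41, 13.1, 12.54, 12.54, 12.15, 12.07
The 2 values of 12.54 occupy positions 3–4 → each gets rank 3.
Method 2 values → pooled ranks: 12.15→5, 13.41→1, 12.07→6, 12.54→3
Mean rank = (5 + 1 + 6 + 3) / 4 = 3.75

3.75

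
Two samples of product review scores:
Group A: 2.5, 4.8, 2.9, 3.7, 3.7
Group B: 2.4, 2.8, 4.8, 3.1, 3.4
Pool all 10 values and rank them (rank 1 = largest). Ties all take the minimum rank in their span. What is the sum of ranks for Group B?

30

Sorted (descending): 4.8, 4.8, 3.7, 3.7, 3.4, 3.1, 2.9, 2.8, 2.5, 2.4
The 2 values of 4.8 occupy positions 1–2 → each gets rank 1.
The 2 values of 3.7 occupy positions 3–4 → each gets rank 3.
Group B values → pooled ranks: 2.4→10, 2.8→8, 4.8→1, 3.1→6, 3.4→5
Rank sum = 10 + 8 + 1 + 6 + 5 = 30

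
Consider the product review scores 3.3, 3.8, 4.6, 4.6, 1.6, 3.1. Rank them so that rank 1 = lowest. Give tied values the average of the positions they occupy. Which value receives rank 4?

3.8

Sorted (ascending): 1.6, 3.1, 3.3, 3.8, 4.6, 4.6
The 2 values of 4.6 occupy positions 5–6 → average rank (5+6)/2 = 5.5.
Rank 4 → value 3.8.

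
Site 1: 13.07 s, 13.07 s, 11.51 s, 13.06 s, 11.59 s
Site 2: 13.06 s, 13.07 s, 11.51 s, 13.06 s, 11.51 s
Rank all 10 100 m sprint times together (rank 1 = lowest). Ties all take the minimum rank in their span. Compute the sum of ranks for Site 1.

26

Sorted (ascending): 11.51, 11.51, 11.51, 11.59, 13.06, 13.06, 13.06, 13.07, 13.07, 13.07
The 3 values of 11.51 occupy positions 1–3 → each gets rank 1.
The 3 values of 13.06 occupy positions 5–7 → each gets rank 5.
The 3 values of 13.07 occupy positions 8–10 → each gets rank 8.
Site 1 values → pooled ranks: 13.07→8, 13.07→8, 11.51→1, 13.06→5, 11.59→4
Rank sum = 8 + 8 + 1 + 5 + 4 = 26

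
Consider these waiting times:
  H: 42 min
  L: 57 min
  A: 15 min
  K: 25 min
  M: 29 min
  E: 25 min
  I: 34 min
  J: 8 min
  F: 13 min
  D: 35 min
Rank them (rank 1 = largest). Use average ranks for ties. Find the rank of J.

10

Sorted (descending): 57, 42, 35, 34, 29, 25, 25, 15, 13, 8
The 2 values of 25 occupy positions 6–7 → average rank (6+7)/2 = 6.5.
J has value 8 min → rank 10.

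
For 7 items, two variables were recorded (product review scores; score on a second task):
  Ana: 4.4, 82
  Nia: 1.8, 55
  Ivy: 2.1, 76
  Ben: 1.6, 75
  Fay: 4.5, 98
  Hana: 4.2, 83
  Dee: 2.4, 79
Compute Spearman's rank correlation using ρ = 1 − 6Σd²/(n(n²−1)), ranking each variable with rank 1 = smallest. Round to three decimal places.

Ranks of variable 1: 6, 2, 3, 1, 7, 5, 4
Ranks of variable 2: 5, 1, 3, 2, 7, 6, 4
d = r₁ − r₂: 1, 1, 0, -1, 0, -1, 0
d²: 1, 1, 0, 1, 0, 1, 0; Σd² = 4
ρ = 1 − 6·4/(7·48) = 1 − 24/336 = 0.929

0.929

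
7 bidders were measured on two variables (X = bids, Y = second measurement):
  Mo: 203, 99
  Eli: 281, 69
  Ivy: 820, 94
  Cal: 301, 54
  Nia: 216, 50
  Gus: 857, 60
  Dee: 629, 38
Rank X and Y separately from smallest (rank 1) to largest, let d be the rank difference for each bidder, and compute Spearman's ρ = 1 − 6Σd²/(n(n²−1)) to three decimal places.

Ranks of variable 1: 1, 3, 6, 4, 2, 7, 5
Ranks of variable 2: 7, 5, 6, 3, 2, 4, 1
d = r₁ − r₂: -6, -2, 0, 1, 0, 3, 4
d²: 36, 4, 0, 1, 0, 9, 16; Σd² = 66
ρ = 1 − 6·66/(7·48) = 1 − 396/336 = -0.179

-0.179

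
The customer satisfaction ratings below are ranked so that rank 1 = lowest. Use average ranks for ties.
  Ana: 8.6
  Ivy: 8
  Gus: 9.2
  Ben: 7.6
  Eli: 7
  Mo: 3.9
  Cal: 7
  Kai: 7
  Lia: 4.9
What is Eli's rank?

4

Sorted (ascending): 3.9, 4.9, 7, 7, 7, 7.6, 8, 8.6, 9.2
The 3 values of 7 occupy positions 3–5 → average rank 4.
Eli has value 7 → rank 4.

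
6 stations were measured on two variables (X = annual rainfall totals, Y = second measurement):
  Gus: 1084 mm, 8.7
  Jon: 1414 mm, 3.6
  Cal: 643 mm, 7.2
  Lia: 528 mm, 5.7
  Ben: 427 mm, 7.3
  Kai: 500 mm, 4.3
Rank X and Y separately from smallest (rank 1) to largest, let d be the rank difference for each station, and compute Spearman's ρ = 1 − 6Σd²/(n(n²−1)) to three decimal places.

-0.200

Ranks of variable 1: 5, 6, 4, 3, 1, 2
Ranks of variable 2: 6, 1, 4, 3, 5, 2
d = r₁ − r₂: -1, 5, 0, 0, -4, 0
d²: 1, 25, 0, 0, 16, 0; Σd² = 42
ρ = 1 − 6·42/(6·35) = 1 − 252/210 = -0.200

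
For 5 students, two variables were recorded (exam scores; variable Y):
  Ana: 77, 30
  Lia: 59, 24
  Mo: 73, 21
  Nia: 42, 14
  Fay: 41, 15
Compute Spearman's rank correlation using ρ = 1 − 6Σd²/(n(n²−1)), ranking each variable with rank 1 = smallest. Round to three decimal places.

0.800

Ranks of variable 1: 5, 3, 4, 2, 1
Ranks of variable 2: 5, 4, 3, 1, 2
d = r₁ − r₂: 0, -1, 1, 1, -1
d²: 0, 1, 1, 1, 1; Σd² = 4
ρ = 1 − 6·4/(5·24) = 1 − 24/120 = 0.800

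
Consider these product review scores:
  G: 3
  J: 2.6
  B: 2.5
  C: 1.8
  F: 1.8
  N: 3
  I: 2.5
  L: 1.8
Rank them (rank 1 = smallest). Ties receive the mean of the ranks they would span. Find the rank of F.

Sorted (ascending): 1.8, 1.8, 1.8, 2.5, 2.5, 2.6, 3, 3
The 3 values of 1.8 occupy positions 1–3 → average rank 2.
The 2 values of 2.5 occupy positions 4–5 → average rank (4+5)/2 = 4.5.
The 2 values of 3 occupy positions 7–8 → average rank (7+8)/2 = 7.5.
F has value 1.8 → rank 2.

2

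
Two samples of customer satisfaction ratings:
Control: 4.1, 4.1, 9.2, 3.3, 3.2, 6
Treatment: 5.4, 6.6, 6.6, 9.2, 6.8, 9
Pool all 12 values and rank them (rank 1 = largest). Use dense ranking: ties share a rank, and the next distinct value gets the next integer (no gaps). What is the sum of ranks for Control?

37

Sorted (descending): 9.2, 9.2, 9, 6.8, 6.6, 6.6, 6, 5.4, 4.1, 4.1, 3.3, 3.2
The 2 values of 9.2 share dense rank 1.
The 2 values of 6.6 share dense rank 4.
The 2 values of 4.1 share dense rank 7.
Remaining distinct values take the next consecutive integers.
Control values → pooled ranks: 4.1→7, 4.1→7, 9.2→1, 3.3→8, 3.2→9, 6→5
Rank sum = 7 + 7 + 1 + 8 + 9 + 5 = 37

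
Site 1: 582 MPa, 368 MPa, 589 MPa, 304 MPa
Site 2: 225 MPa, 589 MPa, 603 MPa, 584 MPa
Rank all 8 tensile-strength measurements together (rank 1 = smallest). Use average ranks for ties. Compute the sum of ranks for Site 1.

15.5

Sorted (ascending): 225, 304, 368, 582, 584, 589, 589, 603
The 2 values of 589 occupy positions 6–7 → average rank (6+7)/2 = 6.5.
Site 1 values → pooled ranks: 582→4, 368→3, 589→6.5, 304→2
Rank sum = 4 + 3 + 6.5 + 2 = 15.5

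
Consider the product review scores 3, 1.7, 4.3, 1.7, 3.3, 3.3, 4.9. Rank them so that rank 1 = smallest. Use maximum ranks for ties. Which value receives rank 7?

Sorted (ascending): 1.7, 1.7, 3, 3.3, 3.3, 4.3, 4.9
The 2 values of 1.7 occupy positions 1–2 → each gets rank 2.
The 2 values of 3.3 occupy positions 4–5 → each gets rank 5.
Rank 7 → value 4.9.

4.9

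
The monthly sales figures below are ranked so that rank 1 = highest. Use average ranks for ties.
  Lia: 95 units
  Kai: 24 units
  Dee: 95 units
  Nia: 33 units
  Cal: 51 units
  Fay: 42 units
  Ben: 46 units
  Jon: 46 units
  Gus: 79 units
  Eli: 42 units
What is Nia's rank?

9

Sorted (descending): 95, 95, 79, 51, 46, 46, 42, 42, 33, 24
The 2 values of 95 occupy positions 1–2 → average rank (1+2)/2 = 1.5.
The 2 values of 46 occupy positions 5–6 → average rank (5+6)/2 = 5.5.
The 2 values of 42 occupy positions 7–8 → average rank (7+8)/2 = 7.5.
Nia has value 33 units → rank 9.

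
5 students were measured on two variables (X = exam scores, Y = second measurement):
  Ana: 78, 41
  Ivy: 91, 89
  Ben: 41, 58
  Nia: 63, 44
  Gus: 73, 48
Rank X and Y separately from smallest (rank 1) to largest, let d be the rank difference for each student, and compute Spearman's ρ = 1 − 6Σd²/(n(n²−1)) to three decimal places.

0.100

Ranks of variable 1: 4, 5, 1, 2, 3
Ranks of variable 2: 1, 5, 4, 2, 3
d = r₁ − r₂: 3, 0, -3, 0, 0
d²: 9, 0, 9, 0, 0; Σd² = 18
ρ = 1 − 6·18/(5·24) = 1 − 108/120 = 0.100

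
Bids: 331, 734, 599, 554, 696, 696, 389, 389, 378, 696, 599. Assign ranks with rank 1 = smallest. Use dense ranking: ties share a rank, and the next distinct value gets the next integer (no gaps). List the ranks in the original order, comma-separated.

1, 7, 5, 4, 6, 6, 3, 3, 2, 6, 5

Sorted (ascending): 331, 378, 389, 389, 554, 599, 599, 696, 696, 696, 734
The 2 values of 389 share dense rank 3.
The 2 values of 599 share dense rank 5.
The 3 values of 696 share dense rank 6.
Remaining distinct values take the next consecutive integers.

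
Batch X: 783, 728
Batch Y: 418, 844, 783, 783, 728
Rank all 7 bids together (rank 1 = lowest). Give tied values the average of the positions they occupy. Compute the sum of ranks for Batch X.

7.5

Sorted (ascending): 418, 728, 728, 783, 783, 783, 844
The 2 values of 728 occupy positions 2–3 → average rank (2+3)/2 = 2.5.
The 3 values of 783 occupy positions 4–6 → average rank 5.
Batch X values → pooled ranks: 783→5, 728→2.5
Rank sum = 5 + 2.5 = 7.5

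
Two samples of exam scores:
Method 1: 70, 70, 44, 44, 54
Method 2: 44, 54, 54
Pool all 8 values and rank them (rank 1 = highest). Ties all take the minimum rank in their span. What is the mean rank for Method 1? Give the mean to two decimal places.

3.40

Sorted (descending): 70, 70, 54, 54, 54, 44, 44, 44
The 2 values of 70 occupy positions 1–2 → each gets rank 1.
The 3 values of 54 occupy positions 3–5 → each gets rank 3.
The 3 values of 44 occupy positions 6–8 → each gets rank 6.
Method 1 values → pooled ranks: 70→1, 70→1, 44→6, 44→6, 54→3
Mean rank = (1 + 1 + 6 + 6 + 3) / 5 = 3.40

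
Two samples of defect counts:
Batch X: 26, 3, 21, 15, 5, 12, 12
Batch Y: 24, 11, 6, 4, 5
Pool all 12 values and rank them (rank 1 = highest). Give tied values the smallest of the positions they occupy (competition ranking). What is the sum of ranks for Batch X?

39

Sorted (descending): 26, 24, 21, 15, 12, 12, 11, 6, 5, 5, 4, 3
The 2 values of 12 occupy positions 5–6 → each gets rank 5.
The 2 values of 5 occupy positions 9–10 → each gets rank 9.
Batch X values → pooled ranks: 26→1, 3→12, 21→3, 15→4, 5→9, 12→5, 12→5
Rank sum = 1 + 12 + 3 + 4 + 9 + 5 + 5 = 39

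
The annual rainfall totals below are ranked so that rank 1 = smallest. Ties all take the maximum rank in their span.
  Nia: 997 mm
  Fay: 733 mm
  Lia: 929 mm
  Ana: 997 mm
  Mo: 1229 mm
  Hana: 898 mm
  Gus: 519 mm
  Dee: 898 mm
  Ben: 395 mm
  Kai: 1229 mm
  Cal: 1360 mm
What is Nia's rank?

Sorted (ascending): 395, 519, 733, 898, 898, 929, 997, 997, 1229, 1229, 1360
The 2 values of 898 occupy positions 4–5 → each gets rank 5.
The 2 values of 997 occupy positions 7–8 → each gets rank 8.
The 2 values of 1229 occupy positions 9–10 → each gets rank 10.
Nia has value 997 mm → rank 8.

8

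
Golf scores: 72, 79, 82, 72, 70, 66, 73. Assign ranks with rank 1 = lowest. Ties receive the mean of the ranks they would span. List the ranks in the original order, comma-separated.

3.5, 6, 7, 3.5, 2, 1, 5

Sorted (ascending): 66, 70, 72, 72, 73, 79, 82
The 2 values of 72 occupy positions 3–4 → average rank (3+4)/2 = 3.5.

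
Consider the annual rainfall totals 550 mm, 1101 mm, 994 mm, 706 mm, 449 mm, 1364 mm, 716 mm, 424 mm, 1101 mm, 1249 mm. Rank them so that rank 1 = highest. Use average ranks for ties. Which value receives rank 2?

Sorted (descending): 1364, 1249, 1101, 1101, 994, 716, 706, 550, 449, 424
The 2 values of 1101 occupy positions 3–4 → average rank (3+4)/2 = 3.5.
Rank 2 → value 1249.

1249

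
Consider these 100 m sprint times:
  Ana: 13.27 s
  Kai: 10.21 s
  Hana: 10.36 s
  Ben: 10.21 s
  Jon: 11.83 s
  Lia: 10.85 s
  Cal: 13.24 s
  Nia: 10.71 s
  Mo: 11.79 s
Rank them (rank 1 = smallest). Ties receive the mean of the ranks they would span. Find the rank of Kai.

Sorted (ascending): 10.21, 10.21, 10.36, 10.71, 10.85, 11.79, 11.83, 13.24, 13.27
The 2 values of 10.21 occupy positions 1–2 → average rank (1+2)/2 = 1.5.
Kai has value 10.21 s → rank 1.5.

1.5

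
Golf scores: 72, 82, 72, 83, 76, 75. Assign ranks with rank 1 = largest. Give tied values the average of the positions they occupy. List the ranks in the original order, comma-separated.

5.5, 2, 5.5, 1, 3, 4

Sorted (descending): 83, 82, 76, 75, 72, 72
The 2 values of 72 occupy positions 5–6 → average rank (5+6)/2 = 5.5.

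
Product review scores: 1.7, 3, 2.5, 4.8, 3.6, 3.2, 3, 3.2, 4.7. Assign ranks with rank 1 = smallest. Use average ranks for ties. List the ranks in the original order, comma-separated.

Sorted (ascending): 1.7, 2.5, 3, 3, 3.2, 3.2, 3.6, 4.7, 4.8
The 2 values of 3 occupy positions 3–4 → average rank (3+4)/2 = 3.5.
The 2 values of 3.2 occupy positions 5–6 → average rank (5+6)/2 = 5.5.

1, 3.5, 2, 9, 7, 5.5, 3.5, 5.5, 8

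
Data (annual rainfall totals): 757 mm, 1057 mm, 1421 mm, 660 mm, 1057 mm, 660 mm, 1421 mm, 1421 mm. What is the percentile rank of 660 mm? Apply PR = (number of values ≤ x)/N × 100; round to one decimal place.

25.0

N = 8.
Strictly below 660: 0. Equal to 660: 2.
PR = 2/8 × 100 = 25.0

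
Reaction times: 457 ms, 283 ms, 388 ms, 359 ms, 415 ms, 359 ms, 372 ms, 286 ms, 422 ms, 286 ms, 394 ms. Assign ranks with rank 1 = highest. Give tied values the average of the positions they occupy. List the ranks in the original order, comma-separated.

1, 11, 5, 7.5, 3, 7.5, 6, 9.5, 2, 9.5, 4

Sorted (descending): 457, 422, 415, 394, 388, 372, 359, 359, 286, 286, 283
The 2 values of 359 occupy positions 7–8 → average rank (7+8)/2 = 7.5.
The 2 values of 286 occupy positions 9–10 → average rank (9+10)/2 = 9.5.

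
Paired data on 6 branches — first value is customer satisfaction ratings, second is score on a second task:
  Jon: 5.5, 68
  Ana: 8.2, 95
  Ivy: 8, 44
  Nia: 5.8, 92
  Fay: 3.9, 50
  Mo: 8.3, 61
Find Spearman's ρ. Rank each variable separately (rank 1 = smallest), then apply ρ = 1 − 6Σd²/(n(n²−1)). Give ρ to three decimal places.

Ranks of variable 1: 2, 5, 4, 3, 1, 6
Ranks of variable 2: 4, 6, 1, 5, 2, 3
d = r₁ − r₂: -2, -1, 3, -2, -1, 3
d²: 4, 1, 9, 4, 1, 9; Σd² = 28
ρ = 1 − 6·28/(6·35) = 1 − 168/210 = 0.200

0.200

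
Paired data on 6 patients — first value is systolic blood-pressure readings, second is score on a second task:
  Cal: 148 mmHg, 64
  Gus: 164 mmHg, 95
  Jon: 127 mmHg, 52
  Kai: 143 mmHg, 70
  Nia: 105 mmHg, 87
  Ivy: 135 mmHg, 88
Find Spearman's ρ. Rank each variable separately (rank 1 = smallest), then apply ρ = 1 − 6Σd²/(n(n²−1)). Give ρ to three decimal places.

0.314

Ranks of variable 1: 5, 6, 2, 4, 1, 3
Ranks of variable 2: 2, 6, 1, 3, 4, 5
d = r₁ − r₂: 3, 0, 1, 1, -3, -2
d²: 9, 0, 1, 1, 9, 4; Σd² = 24
ρ = 1 − 6·24/(6·35) = 1 − 144/210 = 0.314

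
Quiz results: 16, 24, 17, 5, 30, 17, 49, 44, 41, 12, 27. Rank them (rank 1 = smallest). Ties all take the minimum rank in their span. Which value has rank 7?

Sorted (ascending): 5, 12, 16, 17, 17, 24, 27, 30, 41, 44, 49
The 2 values of 17 occupy positions 4–5 → each gets rank 4.
Rank 7 → value 27.

27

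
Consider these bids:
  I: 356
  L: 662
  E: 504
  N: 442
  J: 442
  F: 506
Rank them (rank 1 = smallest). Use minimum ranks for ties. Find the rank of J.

2

Sorted (ascending): 356, 442, 442, 504, 506, 662
The 2 values of 442 occupy positions 2–3 → each gets rank 2.
J has value 442 → rank 2.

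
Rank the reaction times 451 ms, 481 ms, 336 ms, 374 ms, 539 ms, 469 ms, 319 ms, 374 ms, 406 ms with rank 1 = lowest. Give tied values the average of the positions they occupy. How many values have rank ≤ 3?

2

Sorted (ascending): 319, 336, 374, 374, 406, 451, 469, 481, 539
The 2 values of 374 occupy positions 3–4 → average rank (3+4)/2 = 3.5.
Ranks ≤ 3: {1, 2} → 2 values.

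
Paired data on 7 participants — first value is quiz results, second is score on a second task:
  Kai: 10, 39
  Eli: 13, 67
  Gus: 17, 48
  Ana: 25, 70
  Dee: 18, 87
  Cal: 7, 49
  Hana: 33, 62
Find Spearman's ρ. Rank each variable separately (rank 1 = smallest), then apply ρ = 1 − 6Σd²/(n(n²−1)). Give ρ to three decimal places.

0.536

Ranks of variable 1: 2, 3, 4, 6, 5, 1, 7
Ranks of variable 2: 1, 5, 2, 6, 7, 3, 4
d = r₁ − r₂: 1, -2, 2, 0, -2, -2, 3
d²: 1, 4, 4, 0, 4, 4, 9; Σd² = 26
ρ = 1 − 6·26/(7·48) = 1 − 156/336 = 0.536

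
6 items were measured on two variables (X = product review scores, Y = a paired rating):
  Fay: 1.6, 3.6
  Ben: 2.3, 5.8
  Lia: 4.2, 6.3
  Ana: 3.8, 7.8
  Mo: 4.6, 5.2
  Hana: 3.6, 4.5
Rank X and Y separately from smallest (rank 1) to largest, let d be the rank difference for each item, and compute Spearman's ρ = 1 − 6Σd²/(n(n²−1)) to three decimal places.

Ranks of variable 1: 1, 2, 5, 4, 6, 3
Ranks of variable 2: 1, 4, 5, 6, 3, 2
d = r₁ − r₂: 0, -2, 0, -2, 3, 1
d²: 0, 4, 0, 4, 9, 1; Σd² = 18
ρ = 1 − 6·18/(6·35) = 1 − 108/210 = 0.486

0.486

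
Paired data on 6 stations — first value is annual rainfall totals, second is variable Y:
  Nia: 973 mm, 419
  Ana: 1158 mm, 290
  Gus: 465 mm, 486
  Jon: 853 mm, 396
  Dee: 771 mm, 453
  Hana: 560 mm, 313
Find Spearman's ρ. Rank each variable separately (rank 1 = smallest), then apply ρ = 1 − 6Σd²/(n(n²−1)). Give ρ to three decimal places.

Ranks of variable 1: 5, 6, 1, 4, 3, 2
Ranks of variable 2: 4, 1, 6, 3, 5, 2
d = r₁ − r₂: 1, 5, -5, 1, -2, 0
d²: 1, 25, 25, 1, 4, 0; Σd² = 56
ρ = 1 − 6·56/(6·35) = 1 − 336/210 = -0.600

-0.600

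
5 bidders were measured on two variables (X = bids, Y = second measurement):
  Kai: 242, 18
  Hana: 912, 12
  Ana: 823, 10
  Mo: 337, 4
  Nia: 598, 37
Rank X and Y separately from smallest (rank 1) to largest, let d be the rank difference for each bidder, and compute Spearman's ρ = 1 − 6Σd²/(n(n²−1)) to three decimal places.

-0.100

Ranks of variable 1: 1, 5, 4, 2, 3
Ranks of variable 2: 4, 3, 2, 1, 5
d = r₁ − r₂: -3, 2, 2, 1, -2
d²: 9, 4, 4, 1, 4; Σd² = 22
ρ = 1 − 6·22/(5·24) = 1 − 132/120 = -0.100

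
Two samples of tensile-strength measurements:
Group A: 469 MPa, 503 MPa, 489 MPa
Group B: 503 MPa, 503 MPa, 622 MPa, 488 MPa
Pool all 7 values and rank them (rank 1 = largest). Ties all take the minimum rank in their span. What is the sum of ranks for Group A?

Sorted (descending): 622, 503, 503, 503, 489, 488, 469
The 3 values of 503 occupy positions 2–4 → each gets rank 2.
Group A values → pooled ranks: 469→7, 503→2, 489→5
Rank sum = 7 + 2 + 5 = 14

14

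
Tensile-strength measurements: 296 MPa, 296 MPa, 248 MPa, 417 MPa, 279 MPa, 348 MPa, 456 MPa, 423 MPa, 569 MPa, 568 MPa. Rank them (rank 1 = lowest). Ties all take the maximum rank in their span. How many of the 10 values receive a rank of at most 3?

2

Sorted (ascending): 248, 279, 296, 296, 348, 417, 423, 456, 568, 569
The 2 values of 296 occupy positions 3–4 → each gets rank 4.
Ranks ≤ 3: {1, 2} → 2 values.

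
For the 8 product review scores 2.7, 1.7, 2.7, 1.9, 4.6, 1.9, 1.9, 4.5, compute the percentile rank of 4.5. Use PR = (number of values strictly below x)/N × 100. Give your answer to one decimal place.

N = 8.
Strictly below 4.5: 6. Equal to 4.5: 1.
PR = 6/8 × 100 = 75.0

75.0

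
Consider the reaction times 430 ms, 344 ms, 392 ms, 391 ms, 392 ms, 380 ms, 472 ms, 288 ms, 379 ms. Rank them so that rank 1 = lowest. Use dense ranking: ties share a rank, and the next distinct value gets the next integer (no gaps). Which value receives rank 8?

Sorted (ascending): 288, 344, 379, 380, 391, 392, 392, 430, 472
The 2 values of 392 share dense rank 6.
Remaining distinct values take the next consecutive integers.
Rank 8 → value 472.

472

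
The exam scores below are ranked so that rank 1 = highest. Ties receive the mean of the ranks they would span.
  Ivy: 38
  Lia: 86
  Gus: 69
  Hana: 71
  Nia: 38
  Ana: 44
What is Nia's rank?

Sorted (descending): 86, 71, 69, 44, 38, 38
The 2 values of 38 occupy positions 5–6 → average rank (5+6)/2 = 5.5.
Nia has value 38 → rank 5.5.

5.5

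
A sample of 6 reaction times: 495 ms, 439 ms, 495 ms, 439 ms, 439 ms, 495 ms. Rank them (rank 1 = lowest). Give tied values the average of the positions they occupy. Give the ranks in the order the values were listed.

5, 2, 5, 2, 2, 5

Sorted (ascending): 439, 439, 439, 495, 495, 495
The 3 values of 439 occupy positions 1–3 → average rank 2.
The 3 values of 495 occupy positions 4–6 → average rank 5.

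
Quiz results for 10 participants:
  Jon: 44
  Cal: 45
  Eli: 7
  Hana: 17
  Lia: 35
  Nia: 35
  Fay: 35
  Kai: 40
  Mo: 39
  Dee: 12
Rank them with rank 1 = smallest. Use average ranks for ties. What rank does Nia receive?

5

Sorted (ascending): 7, 12, 17, 35, 35, 35, 39, 40, 44, 45
The 3 values of 35 occupy positions 4–6 → average rank 5.
Nia has value 35 → rank 5.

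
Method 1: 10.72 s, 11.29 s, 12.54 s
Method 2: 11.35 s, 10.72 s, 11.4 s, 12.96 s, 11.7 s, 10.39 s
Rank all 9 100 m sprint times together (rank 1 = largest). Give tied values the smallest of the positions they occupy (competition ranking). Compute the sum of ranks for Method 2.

Sorted (descending): 12.96, 12.54, 11.7, 11.4, 11.35, 11.29, 10.72, 10.72, 10.39
The 2 values of 10.72 occupy positions 7–8 → each gets rank 7.
Method 2 values → pooled ranks: 11.35→5, 10.72→7, 11.4→4, 12.96→1, 11.7→3, 10.39→9
Rank sum = 5 + 7 + 4 + 1 + 3 + 9 = 29

29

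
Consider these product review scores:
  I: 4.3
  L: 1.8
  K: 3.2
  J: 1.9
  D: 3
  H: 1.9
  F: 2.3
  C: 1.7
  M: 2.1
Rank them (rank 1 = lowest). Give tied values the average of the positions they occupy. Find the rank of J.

3.5

Sorted (ascending): 1.7, 1.8, 1.9, 1.9, 2.1, 2.3, 3, 3.2, 4.3
The 2 values of 1.9 occupy positions 3–4 → average rank (3+4)/2 = 3.5.
J has value 1.9 → rank 3.5.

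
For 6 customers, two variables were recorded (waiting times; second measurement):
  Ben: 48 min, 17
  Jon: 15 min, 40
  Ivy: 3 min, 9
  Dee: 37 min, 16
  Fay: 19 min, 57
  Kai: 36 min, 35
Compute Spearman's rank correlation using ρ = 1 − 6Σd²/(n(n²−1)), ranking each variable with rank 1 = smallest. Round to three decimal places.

Ranks of variable 1: 6, 2, 1, 5, 3, 4
Ranks of variable 2: 3, 5, 1, 2, 6, 4
d = r₁ − r₂: 3, -3, 0, 3, -3, 0
d²: 9, 9, 0, 9, 9, 0; Σd² = 36
ρ = 1 − 6·36/(6·35) = 1 − 216/210 = -0.029

-0.029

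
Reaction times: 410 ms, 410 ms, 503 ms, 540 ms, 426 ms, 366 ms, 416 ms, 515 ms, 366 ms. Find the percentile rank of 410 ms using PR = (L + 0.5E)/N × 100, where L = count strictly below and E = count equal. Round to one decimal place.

N = 9.
Strictly below 410: 2. Equal to 410: 2.
PR = (2 + 0.5·2)/9 × 100 = 33.3

33.3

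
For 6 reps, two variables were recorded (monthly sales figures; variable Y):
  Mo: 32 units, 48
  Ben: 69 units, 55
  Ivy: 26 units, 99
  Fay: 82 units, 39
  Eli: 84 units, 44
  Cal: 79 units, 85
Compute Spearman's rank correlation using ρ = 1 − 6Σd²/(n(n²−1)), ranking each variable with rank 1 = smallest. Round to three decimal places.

Ranks of variable 1: 2, 3, 1, 5, 6, 4
Ranks of variable 2: 3, 4, 6, 1, 2, 5
d = r₁ − r₂: -1, -1, -5, 4, 4, -1
d²: 1, 1, 25, 16, 16, 1; Σd² = 60
ρ = 1 − 6·60/(6·35) = 1 − 360/210 = -0.714

-0.714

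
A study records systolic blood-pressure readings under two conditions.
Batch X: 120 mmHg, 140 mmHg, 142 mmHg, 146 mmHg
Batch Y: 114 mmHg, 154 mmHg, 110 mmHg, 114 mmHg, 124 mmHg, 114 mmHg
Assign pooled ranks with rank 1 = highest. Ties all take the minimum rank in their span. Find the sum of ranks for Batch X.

15

Sorted (descending): 154, 146, 142, 140, 124, 120, 114, 114, 114, 110
The 3 values of 114 occupy positions 7–9 → each gets rank 7.
Batch X values → pooled ranks: 120→6, 140→4, 142→3, 146→2
Rank sum = 6 + 4 + 3 + 2 = 15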